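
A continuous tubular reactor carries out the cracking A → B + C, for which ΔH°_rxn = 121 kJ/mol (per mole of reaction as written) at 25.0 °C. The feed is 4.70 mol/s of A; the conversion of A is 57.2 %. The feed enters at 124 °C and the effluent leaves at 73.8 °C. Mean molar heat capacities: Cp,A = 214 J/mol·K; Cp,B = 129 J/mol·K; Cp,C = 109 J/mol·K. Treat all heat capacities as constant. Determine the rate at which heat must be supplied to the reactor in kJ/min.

Extent of reaction ξ = 0.572 × 4.70 = 2.6884 mol/s
Reaction term: ξ·ΔH°_rxn = 2.6884 × 121 = 325.3 kJ/s
Sensible, feed 124→25 °C: -99.574 kJ/s
Outlet flows (mol/s): A 2.0116, B 2.6884, C 2.6884
Sensible, products 25→73.8 °C: 52.232 kJ/s
Q = ΔH = 277.95 kJ/s = 277.95 kW
Heat supplied = 16677 kJ/min

Q_in = 16700 kJ/min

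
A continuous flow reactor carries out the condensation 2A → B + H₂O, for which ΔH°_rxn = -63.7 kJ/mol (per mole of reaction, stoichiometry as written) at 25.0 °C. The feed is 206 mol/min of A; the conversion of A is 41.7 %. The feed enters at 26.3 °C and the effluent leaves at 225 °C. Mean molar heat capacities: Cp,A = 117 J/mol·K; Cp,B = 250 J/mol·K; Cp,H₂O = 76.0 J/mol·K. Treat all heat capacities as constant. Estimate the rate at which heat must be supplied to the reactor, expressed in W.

Extent of reaction ξ = 0.417 × 206 / 2 = 42.951 mol/min
Reaction term: ξ·ΔH°_rxn = 42.951 × -63.7 = -2736 kJ/min
Sensible, feed 26.3→25 °C: -31.333 kJ/min
Outlet flows (mol/min): A 120.1, B 42.951, H₂O 42.951
Sensible, products 25→225 °C: 5610.7 kJ/min
Q = ΔH = 2843.4 kJ/min = 47.39 kW
Heat supplied = 47390 W

Q_in = 47400 W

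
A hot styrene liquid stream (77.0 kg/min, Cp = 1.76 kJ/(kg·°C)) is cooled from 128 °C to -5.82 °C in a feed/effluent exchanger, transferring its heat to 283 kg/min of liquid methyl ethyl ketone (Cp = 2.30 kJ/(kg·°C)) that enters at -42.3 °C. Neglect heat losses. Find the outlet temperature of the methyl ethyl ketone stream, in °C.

T_c,out = -14.4 °C

Heat released by hot stream: Q = 77.0 × 1.76 × (128 − -5.82) = 18135 kJ/min
Energy balance on cold side (adiabatic exchanger): Q = ṁ_c·Cp_c·(T_c,out − T_c,in)
T_c,out = -42.3 + 18135/(283 × 2.30) = -14.438 °C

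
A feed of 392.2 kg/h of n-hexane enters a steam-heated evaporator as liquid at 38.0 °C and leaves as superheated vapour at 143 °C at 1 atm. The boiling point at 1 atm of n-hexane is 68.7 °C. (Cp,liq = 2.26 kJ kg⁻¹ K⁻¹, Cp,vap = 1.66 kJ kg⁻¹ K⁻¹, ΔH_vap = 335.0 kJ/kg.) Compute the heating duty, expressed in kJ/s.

liquid 38.0→68.7 °C: 69.382 kJ/kg
vaporisation at 68.7 °C: 335 kJ/kg
vapour 68.7→143 °C: 123.34 kJ/kg
Δh = 69.382 + 335 + 123.34 = 527.72 kJ/kg
Q = ṁ·Δh = 392.2 kg/h × 527.72 kJ/kg = 206970 kJ/h
|Q| = 57.492 kW

Q = 57.5 kJ/s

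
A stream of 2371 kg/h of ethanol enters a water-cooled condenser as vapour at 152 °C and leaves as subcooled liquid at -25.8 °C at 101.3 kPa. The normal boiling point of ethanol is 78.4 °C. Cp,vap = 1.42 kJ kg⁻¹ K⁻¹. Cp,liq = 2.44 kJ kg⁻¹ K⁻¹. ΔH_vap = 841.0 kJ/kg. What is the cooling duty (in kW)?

Q_c = 790 kW

vapour 152→78.4 °C: -104.51 kJ/kg
condensation at 78.4 °C: -841 kJ/kg
liquid 78.4→-25.8 °C: -254.25 kJ/kg
Δh = -104.51 + -841 + -254.25 = -1199.8 kJ/kg
Q = ṁ·Δh = 2371 kg/h × -1199.8 kJ/kg = -2.8446e+06 kJ/h
|Q| = 790.18 kW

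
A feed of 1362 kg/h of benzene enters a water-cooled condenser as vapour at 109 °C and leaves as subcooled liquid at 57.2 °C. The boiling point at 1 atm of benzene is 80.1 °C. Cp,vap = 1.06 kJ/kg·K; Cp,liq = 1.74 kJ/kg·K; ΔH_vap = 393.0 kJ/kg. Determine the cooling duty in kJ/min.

Q_c = 10500 kJ/min

vapour 109→80.1 °C: -30.634 kJ/kg
condensation at 80.1 °C: -393 kJ/kg
liquid 80.1→57.2 °C: -39.846 kJ/kg
Δh = -30.634 + -393 + -39.846 = -463.48 kJ/kg
Q = ṁ·Δh = 1362 kg/h × -463.48 kJ/kg = -631260 kJ/h
|Q| = 175.35 kW = 10521 kJ/min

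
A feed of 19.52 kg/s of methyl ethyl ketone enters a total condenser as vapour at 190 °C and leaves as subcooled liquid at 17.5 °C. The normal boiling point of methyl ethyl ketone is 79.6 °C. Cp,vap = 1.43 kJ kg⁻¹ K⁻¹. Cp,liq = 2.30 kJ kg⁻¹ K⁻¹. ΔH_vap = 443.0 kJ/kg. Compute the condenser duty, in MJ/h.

Q_c = 52300 MJ/h

vapour 190→79.6 °C: -157.87 kJ/kg
condensation at 79.6 °C: -443 kJ/kg
liquid 79.6→17.5 °C: -142.83 kJ/kg
Δh = -157.87 + -443 + -142.83 = -743.7 kJ/kg
Q = ṁ·Δh = 19.52 kg/s × -743.7 kJ/kg = -14517 kJ/s
|Q| = 14517 kW = 52261 MJ/h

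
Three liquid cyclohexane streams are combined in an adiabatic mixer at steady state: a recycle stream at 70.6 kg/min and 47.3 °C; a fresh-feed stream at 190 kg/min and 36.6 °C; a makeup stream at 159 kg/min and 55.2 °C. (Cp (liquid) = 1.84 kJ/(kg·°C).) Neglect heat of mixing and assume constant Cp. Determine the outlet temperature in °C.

Energy balance with Q = 0: Σ ṁᵢCp,ᵢ(T_out − Tᵢ) = 0
T_out = Σ ṁᵢCp,ᵢTᵢ / Σ ṁᵢCp,ᵢ
      = 35089 / 772.06 = 45.448 °C

T_out = 45.4 °C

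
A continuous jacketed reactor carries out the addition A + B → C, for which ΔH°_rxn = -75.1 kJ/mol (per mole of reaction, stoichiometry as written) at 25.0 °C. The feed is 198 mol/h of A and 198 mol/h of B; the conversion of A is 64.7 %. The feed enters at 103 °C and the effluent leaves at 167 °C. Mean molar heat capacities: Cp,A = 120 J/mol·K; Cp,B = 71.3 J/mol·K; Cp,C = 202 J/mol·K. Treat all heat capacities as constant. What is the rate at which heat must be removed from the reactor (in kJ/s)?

Q_out = 1.94 kJ/s

Extent of reaction ξ = 0.647 × 198 = 128.11 mol/h
Reaction term: ξ·ΔH°_rxn = 128.11 × -75.1 = -9620.8 kJ/h
Sensible, feed 103→25 °C: -2954.4 kJ/h
Outlet flows (mol/h): A 69.894, B 69.894, C 128.11
Sensible, products 25→167 °C: 5573.2 kJ/h
Q = ΔH = -7002 kJ/h = -1.945 kW
Heat removed = 1.945 kJ/s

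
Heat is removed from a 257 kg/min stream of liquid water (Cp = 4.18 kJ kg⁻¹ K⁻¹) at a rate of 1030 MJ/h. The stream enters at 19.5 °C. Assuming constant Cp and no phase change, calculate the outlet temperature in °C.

Q = 1030 MJ/h = 17167 kJ/min
ΔT = Q/(ṁ·Cp) = 17167/(257×4.18) = 15.98 K
T_out = 19.5 − 15.98 = 3.52 °C

T_out = 3.52 °C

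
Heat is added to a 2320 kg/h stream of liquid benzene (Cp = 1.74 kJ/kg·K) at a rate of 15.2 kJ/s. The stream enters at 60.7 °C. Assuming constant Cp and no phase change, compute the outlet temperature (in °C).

T_out = 74.3 °C

Q = 15.2 kJ/s = 54720 kJ/h
ΔT = Q/(ṁ·Cp) = 54720/(2320×1.74) = 13.555 K
T_out = 60.7 + 13.555 = 74.255 °C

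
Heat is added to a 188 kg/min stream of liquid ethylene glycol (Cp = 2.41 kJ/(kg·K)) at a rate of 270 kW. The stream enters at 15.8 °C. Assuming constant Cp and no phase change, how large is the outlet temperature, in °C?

T_out = 51.6 °C

Q = 270 kW = 16200 kJ/min
ΔT = Q/(ṁ·Cp) = 16200/(188×2.41) = 35.755 K
T_out = 15.8 + 35.755 = 51.555 °C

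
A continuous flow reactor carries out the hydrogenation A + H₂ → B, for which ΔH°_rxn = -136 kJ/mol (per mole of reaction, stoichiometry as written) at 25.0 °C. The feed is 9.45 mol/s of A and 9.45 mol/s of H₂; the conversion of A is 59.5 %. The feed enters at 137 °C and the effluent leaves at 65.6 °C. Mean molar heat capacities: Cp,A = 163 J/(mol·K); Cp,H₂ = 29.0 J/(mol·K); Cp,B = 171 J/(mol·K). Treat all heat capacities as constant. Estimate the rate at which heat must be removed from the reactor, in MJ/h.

Q_out = 3240 MJ/h

Extent of reaction ξ = 0.595 × 9.45 = 5.6227 mol/s
Reaction term: ξ·ΔH°_rxn = 5.6227 × -136 = -764.69 kJ/s
Sensible, feed 137→25 °C: -203.21 kJ/s
Outlet flows (mol/s): A 3.8273, H₂ 3.8273, B 5.6227
Sensible, products 25→65.6 °C: 68.871 kJ/s
Q = ΔH = -899.04 kJ/s = -899.04 kW
Heat removed = 3236.5 MJ/h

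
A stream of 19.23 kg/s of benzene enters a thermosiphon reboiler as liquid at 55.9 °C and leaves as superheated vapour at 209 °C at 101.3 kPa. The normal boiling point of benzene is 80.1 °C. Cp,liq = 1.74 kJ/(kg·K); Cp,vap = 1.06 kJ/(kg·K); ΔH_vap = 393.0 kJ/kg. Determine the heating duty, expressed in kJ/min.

Q = 660000 kJ/min

liquid 55.9→80.1 °C: 42.108 kJ/kg
vaporisation at 80.1 °C: 393 kJ/kg
vapour 80.1→209 °C: 136.63 kJ/kg
Δh = 42.108 + 393 + 136.63 = 571.74 kJ/kg
Q = ṁ·Δh = 19.23 kg/s × 571.74 kJ/kg = 10995 kJ/s
|Q| = 10995 kW = 659680 kJ/min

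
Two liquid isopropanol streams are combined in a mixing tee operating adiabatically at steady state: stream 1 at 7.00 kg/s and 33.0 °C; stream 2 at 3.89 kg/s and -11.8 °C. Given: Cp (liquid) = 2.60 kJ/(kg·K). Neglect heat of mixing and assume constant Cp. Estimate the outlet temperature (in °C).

T_out = 17.0 °C

Adiabatic, steady state ⇒ Σ ṁᵢCp,ᵢ(T_out − Tᵢ) = 0
T_out = Σ ṁᵢCp,ᵢTᵢ / Σ ṁᵢCp,ᵢ
      = 481.25 / 28.314 = 16.997 °C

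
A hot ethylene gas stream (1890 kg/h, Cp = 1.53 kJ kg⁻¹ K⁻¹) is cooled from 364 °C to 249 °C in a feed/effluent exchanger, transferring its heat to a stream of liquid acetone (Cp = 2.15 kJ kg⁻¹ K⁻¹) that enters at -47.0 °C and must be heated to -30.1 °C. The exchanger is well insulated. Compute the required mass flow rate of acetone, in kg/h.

Heat released by hot stream: Q = 1890 × 1.53 × (364 − 249) = 332550 kJ/h
Energy balance on cold side (adiabatic exchanger): Q = ṁ_c·Cp_c·(T_c,out − T_c,in)
ṁ_c = 332550 / [2.15 × (-30.1 − -47.0)] = 9152.2 kg/h

ṁ_c = 9150 kg/h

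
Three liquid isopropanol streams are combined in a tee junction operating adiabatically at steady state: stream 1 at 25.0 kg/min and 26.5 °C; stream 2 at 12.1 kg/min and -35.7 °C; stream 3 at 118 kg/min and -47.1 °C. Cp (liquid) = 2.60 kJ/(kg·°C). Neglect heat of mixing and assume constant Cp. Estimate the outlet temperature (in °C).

T_out = -34.3 °C

No heat crosses the boundary, so H_out = H_in.
T_out = Σ ṁᵢCp,ᵢTᵢ / Σ ṁᵢCp,ᵢ
      = -13851 / 403.26 = -34.347 °C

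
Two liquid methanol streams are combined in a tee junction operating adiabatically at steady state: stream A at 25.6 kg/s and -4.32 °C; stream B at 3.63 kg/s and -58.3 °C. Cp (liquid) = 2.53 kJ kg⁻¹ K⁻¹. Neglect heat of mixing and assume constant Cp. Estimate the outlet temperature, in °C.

T_out = -11.0 °C

Energy balance with Q = 0: Σ ṁᵢCp,ᵢ(T_out − Tᵢ) = 0
T_out = Σ ṁᵢCp,ᵢTᵢ / Σ ṁᵢCp,ᵢ
      = -815.22 / 73.952 = -11.024 °C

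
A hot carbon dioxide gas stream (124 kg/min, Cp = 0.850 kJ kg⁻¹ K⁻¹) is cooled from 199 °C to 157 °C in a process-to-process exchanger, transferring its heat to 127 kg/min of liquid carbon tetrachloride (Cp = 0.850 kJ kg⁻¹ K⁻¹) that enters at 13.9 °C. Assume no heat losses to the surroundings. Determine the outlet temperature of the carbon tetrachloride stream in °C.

T_c,out = 54.9 °C

Heat released by hot stream: Q = 124 × 0.850 × (199 − 157) = 4426.8 kJ/min
Energy balance on cold side (adiabatic exchanger): Q = ṁ_c·Cp_c·(T_c,out − T_c,in)
T_c,out = 13.9 + 4426.8/(127 × 0.850) = 54.908 °C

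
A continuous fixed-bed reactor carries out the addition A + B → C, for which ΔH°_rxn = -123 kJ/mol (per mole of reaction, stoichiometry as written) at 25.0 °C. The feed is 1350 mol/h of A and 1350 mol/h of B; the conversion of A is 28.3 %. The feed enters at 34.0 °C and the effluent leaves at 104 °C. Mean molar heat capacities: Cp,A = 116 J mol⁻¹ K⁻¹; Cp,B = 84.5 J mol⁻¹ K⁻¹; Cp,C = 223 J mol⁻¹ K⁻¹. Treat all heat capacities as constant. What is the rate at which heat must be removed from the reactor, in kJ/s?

Extent of reaction ξ = 0.283 × 1350 = 382.05 mol/h
Reaction term: ξ·ΔH°_rxn = 382.05 × -123 = -46992 kJ/h
Sensible, feed 34.0→25 °C: -2436.1 kJ/h
Outlet flows (mol/h): A 967.95, B 967.95, C 382.05
Sensible, products 25→104 °C: 22062 kJ/h
Q = ΔH = -27366 kJ/h = -7.6016 kW
Heat removed = 7.6016 kJ/s

Q_out = 7.60 kJ/s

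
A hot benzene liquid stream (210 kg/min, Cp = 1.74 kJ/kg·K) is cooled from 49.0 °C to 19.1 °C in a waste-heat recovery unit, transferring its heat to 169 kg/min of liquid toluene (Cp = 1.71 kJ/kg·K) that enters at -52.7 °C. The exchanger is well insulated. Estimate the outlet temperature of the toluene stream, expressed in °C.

T_c,out = -14.9 °C

Heat released by hot stream: Q = 210 × 1.74 × (49.0 − 19.1) = 10925 kJ/min
Energy balance on cold side (adiabatic exchanger): Q = ṁ_c·Cp_c·(T_c,out − T_c,in)
T_c,out = -52.7 + 10925/(169 × 1.71) = -14.894 °C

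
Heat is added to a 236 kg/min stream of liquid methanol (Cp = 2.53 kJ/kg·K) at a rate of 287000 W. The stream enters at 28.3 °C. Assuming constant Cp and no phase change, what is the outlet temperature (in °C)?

T_out = 57.1 °C

Q = 287000 W = 17220 kJ/min
ΔT = Q/(ṁ·Cp) = 17220/(236×2.53) = 28.84 K
T_out = 28.3 + 28.84 = 57.14 °C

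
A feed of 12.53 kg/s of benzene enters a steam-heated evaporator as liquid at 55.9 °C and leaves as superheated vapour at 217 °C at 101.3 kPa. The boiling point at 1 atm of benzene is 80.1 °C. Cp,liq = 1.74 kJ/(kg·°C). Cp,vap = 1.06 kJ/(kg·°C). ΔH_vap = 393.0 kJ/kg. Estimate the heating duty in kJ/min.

Q = 436000 kJ/min

liquid 55.9→80.1 °C: 42.108 kJ/kg
vaporisation at 80.1 °C: 393 kJ/kg
vapour 80.1→217 °C: 145.11 kJ/kg
Δh = 42.108 + 393 + 145.11 = 580.22 kJ/kg
Q = ṁ·Δh = 12.53 kg/s × 580.22 kJ/kg = 7270.2 kJ/s
|Q| = 7270.2 kW = 436210 kJ/min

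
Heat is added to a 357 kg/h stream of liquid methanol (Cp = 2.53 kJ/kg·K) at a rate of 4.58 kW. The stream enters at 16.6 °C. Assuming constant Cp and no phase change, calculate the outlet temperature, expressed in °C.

T_out = 34.9 °C

Q = 4.58 kW = 16488 kJ/h
ΔT = Q/(ṁ·Cp) = 16488/(357×2.53) = 18.255 K
T_out = 16.6 + 18.255 = 34.855 °C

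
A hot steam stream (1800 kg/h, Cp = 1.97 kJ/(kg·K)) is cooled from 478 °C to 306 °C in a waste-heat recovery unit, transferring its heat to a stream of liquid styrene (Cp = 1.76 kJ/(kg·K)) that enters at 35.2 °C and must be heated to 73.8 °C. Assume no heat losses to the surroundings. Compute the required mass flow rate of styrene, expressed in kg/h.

Heat released by hot stream: Q = 1800 × 1.97 × (478 − 306) = 609910 kJ/h
Energy balance on cold side (adiabatic exchanger): Q = ṁ_c·Cp_c·(T_c,out − T_c,in)
ṁ_c = 609910 / [1.76 × (73.8 − 35.2)] = 8977.7 kg/h

ṁ_c = 8980 kg/h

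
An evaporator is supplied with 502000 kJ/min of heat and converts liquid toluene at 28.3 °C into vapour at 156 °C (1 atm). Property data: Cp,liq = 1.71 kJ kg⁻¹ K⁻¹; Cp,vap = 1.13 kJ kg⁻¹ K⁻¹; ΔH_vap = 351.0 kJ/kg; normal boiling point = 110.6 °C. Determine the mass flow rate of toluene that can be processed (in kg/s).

ṁ = 15.4 kg/s

Δh = 1.71×(110.6−28.3) + 351.0 + 1.13×(156−110.6) = 543.03 kJ/kg
Q = 502000 kJ/min = 8366.7 kJ/s = 8366.7 kJ/s
ṁ = Q/Δh = 8366.7 / 543.03 = 15.407 kg/s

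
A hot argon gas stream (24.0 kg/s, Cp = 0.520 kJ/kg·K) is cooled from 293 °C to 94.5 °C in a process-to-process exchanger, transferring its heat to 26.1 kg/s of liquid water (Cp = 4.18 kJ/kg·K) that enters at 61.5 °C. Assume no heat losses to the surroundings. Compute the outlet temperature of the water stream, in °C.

T_c,out = 84.2 °C

Heat released by hot stream: Q = 24.0 × 0.520 × (293 − 94.5) = 2477.3 kJ/s
Energy balance on cold side (adiabatic exchanger): Q = ṁ_c·Cp_c·(T_c,out − T_c,in)
T_c,out = 61.5 + 2477.3/(26.1 × 4.18) = 84.207 °C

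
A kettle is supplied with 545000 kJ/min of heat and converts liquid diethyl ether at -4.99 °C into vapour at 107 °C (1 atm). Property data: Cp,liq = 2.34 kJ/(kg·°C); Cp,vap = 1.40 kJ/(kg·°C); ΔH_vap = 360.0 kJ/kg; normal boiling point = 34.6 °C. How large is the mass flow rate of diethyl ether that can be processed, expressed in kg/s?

ṁ = 16.4 kg/s

Δh = 2.34×(34.6−-4.99) + 360.0 + 1.40×(107−34.6) = 554 kJ/kg
Q = 545000 kJ/min = 9083.3 kJ/s = 9083.3 kJ/s
ṁ = Q/Δh = 9083.3 / 554 = 16.396 kg/s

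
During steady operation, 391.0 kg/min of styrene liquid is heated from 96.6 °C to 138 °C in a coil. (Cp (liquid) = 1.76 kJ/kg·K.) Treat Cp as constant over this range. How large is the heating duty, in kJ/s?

Q = 475 kJ/s

Q = ṁ·Cp·ΔT = 391.0 × 1.76 × (138 − 96.6) = 28490 kJ/min
Converting: 28490 / 60 s = 474.83 kW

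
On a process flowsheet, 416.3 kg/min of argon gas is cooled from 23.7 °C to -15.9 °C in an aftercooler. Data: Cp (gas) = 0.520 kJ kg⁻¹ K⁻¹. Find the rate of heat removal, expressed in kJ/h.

Q = ṁ·Cp·ΔT = 416.3 × 0.520 × (-15.9 − 23.7) = -8572.4 kJ/min
Converting: 8572.4 / 60 s = 142.87 kW
Cooling duty = 514350 kJ/h

Q_c = 514000 kJ/h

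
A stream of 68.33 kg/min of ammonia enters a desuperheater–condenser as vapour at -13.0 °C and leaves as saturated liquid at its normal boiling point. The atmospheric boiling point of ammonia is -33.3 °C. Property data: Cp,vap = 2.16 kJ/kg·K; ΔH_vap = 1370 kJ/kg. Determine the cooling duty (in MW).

Q_c = 1.61 MW

vapour -13.0→-33.3 °C: -43.848 kJ/kg
condensation at -33.3 °C: -1370 kJ/kg
Δh = -43.848 + -1370 = -1413.8 kJ/kg
Q = ṁ·Δh = 68.33 kg/min × -1413.8 kJ/kg = -96608 kJ/min
|Q| = 1610.1 kW = 1.6101 MW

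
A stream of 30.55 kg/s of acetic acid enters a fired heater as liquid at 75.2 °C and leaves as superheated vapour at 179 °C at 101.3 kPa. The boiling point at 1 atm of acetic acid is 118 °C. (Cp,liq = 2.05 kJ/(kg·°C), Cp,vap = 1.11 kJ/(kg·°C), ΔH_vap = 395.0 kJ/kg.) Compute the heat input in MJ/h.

Q = 60500 MJ/h

liquid 75.2→118 °C: 87.74 kJ/kg
vaporisation at 118 °C: 395 kJ/kg
vapour 118→179 °C: 67.71 kJ/kg
Δh = 87.74 + 395 + 67.71 = 550.45 kJ/kg
Q = ṁ·Δh = 30.55 kg/s × 550.45 kJ/kg = 16816 kJ/s
|Q| = 16816 kW = 60538 MJ/h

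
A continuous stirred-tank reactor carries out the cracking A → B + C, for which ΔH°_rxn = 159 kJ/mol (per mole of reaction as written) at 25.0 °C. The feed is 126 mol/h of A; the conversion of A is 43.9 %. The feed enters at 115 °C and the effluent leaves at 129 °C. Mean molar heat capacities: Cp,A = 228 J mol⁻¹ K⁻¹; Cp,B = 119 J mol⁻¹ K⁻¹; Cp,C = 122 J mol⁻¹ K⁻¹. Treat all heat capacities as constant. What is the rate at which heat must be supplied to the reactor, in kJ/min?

Extent of reaction ξ = 0.439 × 126 = 55.314 mol/h
Reaction term: ξ·ΔH°_rxn = 55.314 × 159 = 8794.9 kJ/h
Sensible, feed 115→25 °C: -2585.5 kJ/h
Outlet flows (mol/h): A 70.686, B 55.314, C 55.314
Sensible, products 25→129 °C: 3062.5 kJ/h
Q = ΔH = 9271.9 kJ/h = 2.5755 kW
Heat supplied = 154.53 kJ/min

Q_in = 155 kJ/min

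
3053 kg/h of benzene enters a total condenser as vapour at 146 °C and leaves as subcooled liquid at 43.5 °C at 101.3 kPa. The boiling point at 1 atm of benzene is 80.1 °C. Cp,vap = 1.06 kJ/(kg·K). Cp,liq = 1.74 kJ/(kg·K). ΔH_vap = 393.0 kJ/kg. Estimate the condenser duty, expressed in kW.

Q_c = 447 kW

vapour 146→80.1 °C: -69.854 kJ/kg
condensation at 80.1 °C: -393 kJ/kg
liquid 80.1→43.5 °C: -63.684 kJ/kg
Δh = -69.854 + -393 + -63.684 = -526.54 kJ/kg
Q = ṁ·Δh = 3053 kg/h × -526.54 kJ/kg = -1.6075e+06 kJ/h
|Q| = 446.53 kW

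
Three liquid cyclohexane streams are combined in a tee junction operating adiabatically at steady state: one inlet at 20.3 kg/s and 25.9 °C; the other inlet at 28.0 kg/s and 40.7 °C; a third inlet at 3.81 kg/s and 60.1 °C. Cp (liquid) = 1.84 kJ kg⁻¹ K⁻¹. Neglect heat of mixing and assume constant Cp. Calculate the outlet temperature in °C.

No heat crosses the boundary, so H_out = H_in.
T_out = Σ ṁᵢCp,ᵢTᵢ / Σ ṁᵢCp,ᵢ
      = 3485.6 / 95.882 = 36.353 °C

T_out = 36.4 °C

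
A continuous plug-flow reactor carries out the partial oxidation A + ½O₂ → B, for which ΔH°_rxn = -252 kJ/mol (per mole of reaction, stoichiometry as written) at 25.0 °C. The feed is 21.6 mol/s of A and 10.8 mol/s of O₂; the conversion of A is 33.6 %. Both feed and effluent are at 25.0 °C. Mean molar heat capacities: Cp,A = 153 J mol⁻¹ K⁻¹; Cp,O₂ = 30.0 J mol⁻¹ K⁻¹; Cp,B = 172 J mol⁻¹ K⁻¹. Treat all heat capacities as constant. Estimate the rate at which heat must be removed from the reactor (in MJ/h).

Q_out = 6580 MJ/h

Extent of reaction ξ = 0.336 × 21.6 = 7.2576 mol/s
Reaction term: ξ·ΔH°_rxn = 7.2576 × -252 = -1828.9 kJ/s
Q = ΔH = -1828.9 kJ/s = -1828.9 kW
Heat removed = 6584.1 MJ/h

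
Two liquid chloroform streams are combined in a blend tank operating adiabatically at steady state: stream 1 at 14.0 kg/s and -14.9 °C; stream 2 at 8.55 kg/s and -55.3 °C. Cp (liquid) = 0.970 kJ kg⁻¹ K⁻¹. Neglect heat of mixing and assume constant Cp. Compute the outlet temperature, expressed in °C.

Energy balance with Q = 0: Σ ṁᵢCp,ᵢ(T_out − Tᵢ) = 0
Σ ṁᵢCp,ᵢTᵢ = 14.0×0.970×-14.9 + 8.55×0.970×-55.3 = -660.97
Σ ṁᵢCp,ᵢ = 14.0×0.970 + 8.55×0.970 = 21.873
T_out = -660.97 / 21.873 = -30.218 °C

T_out = -30.2 °C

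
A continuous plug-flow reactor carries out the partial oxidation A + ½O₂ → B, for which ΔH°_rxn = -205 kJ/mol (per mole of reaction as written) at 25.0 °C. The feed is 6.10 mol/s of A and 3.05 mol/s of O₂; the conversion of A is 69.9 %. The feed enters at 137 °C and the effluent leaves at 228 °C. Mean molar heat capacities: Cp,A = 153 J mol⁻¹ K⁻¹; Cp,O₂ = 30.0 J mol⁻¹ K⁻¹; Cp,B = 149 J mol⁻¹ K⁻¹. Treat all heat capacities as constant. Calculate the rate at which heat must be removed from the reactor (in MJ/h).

Extent of reaction ξ = 0.699 × 6.10 = 4.2639 mol/s
Reaction term: ξ·ΔH°_rxn = 4.2639 × -205 = -874.1 kJ/s
Sensible, feed 137→25 °C: -114.78 kJ/s
Outlet flows (mol/s): A 1.8361, O₂ 0.91805, B 4.2639
Sensible, products 25→228 °C: 191.59 kJ/s
Q = ΔH = -797.29 kJ/s = -797.29 kW
Heat removed = 2870.2 MJ/h

Q_out = 2870 MJ/h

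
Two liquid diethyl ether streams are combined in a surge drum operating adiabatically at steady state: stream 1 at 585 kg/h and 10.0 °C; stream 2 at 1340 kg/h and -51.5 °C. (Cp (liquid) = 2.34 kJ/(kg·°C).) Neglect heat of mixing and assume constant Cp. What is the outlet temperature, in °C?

T_out = -32.8 °C

Adiabatic, steady state ⇒ Σ ṁᵢCp,ᵢ(T_out − Tᵢ) = 0
T_out = Σ ṁᵢCp,ᵢTᵢ / Σ ṁᵢCp,ᵢ
      = -147790 / 4504.5 = -32.81 °C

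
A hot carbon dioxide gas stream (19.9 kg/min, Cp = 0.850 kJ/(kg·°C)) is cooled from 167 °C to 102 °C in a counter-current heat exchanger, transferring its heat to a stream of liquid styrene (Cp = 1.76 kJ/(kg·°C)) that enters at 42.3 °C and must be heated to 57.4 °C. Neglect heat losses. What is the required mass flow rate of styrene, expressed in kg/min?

ṁ_c = 41.4 kg/min

Heat released by hot stream: Q = 19.9 × 0.850 × (167 − 102) = 1099.5 kJ/min
Energy balance on cold side (adiabatic exchanger): Q = ṁ_c·Cp_c·(T_c,out − T_c,in)
ṁ_c = 1099.5 / [1.76 × (57.4 − 42.3)] = 41.371 kg/min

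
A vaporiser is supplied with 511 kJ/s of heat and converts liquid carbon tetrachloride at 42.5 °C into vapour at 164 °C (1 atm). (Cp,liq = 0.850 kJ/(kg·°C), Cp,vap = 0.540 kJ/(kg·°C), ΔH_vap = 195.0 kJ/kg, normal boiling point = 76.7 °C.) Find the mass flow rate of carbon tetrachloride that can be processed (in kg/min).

ṁ = 113 kg/min

Δh = 0.850×(76.7−42.5) + 195.0 + 0.540×(164−76.7) = 271.21 kJ/kg
Q = 511 kJ/s = 511 kJ/s = 30660 kJ/min
ṁ = Q/Δh = 30660 / 271.21 = 113.05 kg/min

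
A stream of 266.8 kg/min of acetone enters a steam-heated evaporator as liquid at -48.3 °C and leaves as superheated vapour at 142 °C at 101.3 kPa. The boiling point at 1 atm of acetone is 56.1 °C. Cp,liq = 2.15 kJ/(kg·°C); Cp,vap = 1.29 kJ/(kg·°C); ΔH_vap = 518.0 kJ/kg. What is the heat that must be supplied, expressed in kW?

Q = 3790 kW

liquid -48.3→56.1 °C: 224.46 kJ/kg
vaporisation at 56.1 °C: 518 kJ/kg
vapour 56.1→142 °C: 110.81 kJ/kg
Δh = 224.46 + 518 + 110.81 = 853.27 kJ/kg
Q = ṁ·Δh = 266.8 kg/min × 853.27 kJ/kg = 227650 kJ/min
|Q| = 3794.2 kW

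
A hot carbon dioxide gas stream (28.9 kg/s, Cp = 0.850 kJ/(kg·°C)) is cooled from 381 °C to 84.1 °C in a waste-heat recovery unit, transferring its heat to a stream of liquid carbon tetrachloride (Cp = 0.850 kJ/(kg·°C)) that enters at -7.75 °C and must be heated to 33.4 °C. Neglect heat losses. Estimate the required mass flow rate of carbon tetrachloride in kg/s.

ṁ_c = 209 kg/s

Heat released by hot stream: Q = 28.9 × 0.850 × (381 − 84.1) = 7293.3 kJ/s
Energy balance on cold side (adiabatic exchanger): Q = ṁ_c·Cp_c·(T_c,out − T_c,in)
ṁ_c = 7293.3 / [0.850 × (33.4 − -7.75)] = 208.52 kg/s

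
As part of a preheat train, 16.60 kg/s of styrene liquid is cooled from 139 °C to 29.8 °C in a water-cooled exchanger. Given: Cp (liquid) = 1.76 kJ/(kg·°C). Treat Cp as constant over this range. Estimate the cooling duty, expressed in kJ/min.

Q_c = 191000 kJ/min

Q = ṁ·Cp·ΔT = 16.60 × 1.76 × (29.8 − 139) = -3190.4 kJ/s
Cooling duty = 191420 kJ/min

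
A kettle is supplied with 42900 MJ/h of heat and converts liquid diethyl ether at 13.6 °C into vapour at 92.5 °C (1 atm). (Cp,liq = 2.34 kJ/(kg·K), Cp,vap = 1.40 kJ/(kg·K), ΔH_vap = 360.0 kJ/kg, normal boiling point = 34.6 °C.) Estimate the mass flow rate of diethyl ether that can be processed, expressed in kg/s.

ṁ = 24.3 kg/s

Δh = 2.34×(34.6−13.6) + 360.0 + 1.40×(92.5−34.6) = 490.2 kJ/kg
Q = 42900 MJ/h = 11917 kJ/s = 11917 kJ/s
ṁ = Q/Δh = 11917 / 490.2 = 24.31 kg/s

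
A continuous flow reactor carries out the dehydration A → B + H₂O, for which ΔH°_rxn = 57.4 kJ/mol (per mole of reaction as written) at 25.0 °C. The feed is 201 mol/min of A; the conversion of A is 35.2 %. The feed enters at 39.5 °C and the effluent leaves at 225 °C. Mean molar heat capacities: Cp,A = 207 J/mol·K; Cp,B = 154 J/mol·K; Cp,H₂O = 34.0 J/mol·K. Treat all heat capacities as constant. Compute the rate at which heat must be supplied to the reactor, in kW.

Extent of reaction ξ = 0.352 × 201 = 70.752 mol/min
Reaction term: ξ·ΔH°_rxn = 70.752 × 57.4 = 4061.2 kJ/min
Sensible, feed 39.5→25 °C: -603.3 kJ/min
Outlet flows (mol/min): A 130.25, B 70.752, H₂O 70.752
Sensible, products 25→225 °C: 8052.5 kJ/min
Q = ΔH = 11510 kJ/min = 191.84 kW
Heat supplied = 191.84 kW

Q_in = 192 kW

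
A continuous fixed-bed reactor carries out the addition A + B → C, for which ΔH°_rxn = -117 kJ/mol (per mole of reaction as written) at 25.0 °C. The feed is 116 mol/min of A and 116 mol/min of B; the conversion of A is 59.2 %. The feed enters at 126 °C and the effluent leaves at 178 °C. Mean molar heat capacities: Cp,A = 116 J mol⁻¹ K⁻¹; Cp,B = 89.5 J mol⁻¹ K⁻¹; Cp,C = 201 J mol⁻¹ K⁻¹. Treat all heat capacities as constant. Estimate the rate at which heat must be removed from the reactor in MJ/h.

Q_out = 411 MJ/h

Extent of reaction ξ = 0.592 × 116 = 68.672 mol/min
Reaction term: ξ·ΔH°_rxn = 68.672 × -117 = -8034.6 kJ/min
Sensible, feed 126→25 °C: -2407.6 kJ/min
Outlet flows (mol/min): A 47.328, B 47.328, C 68.672
Sensible, products 25→178 °C: 3599.9 kJ/min
Q = ΔH = -6842.3 kJ/min = -114.04 kW
Heat removed = 410.54 MJ/h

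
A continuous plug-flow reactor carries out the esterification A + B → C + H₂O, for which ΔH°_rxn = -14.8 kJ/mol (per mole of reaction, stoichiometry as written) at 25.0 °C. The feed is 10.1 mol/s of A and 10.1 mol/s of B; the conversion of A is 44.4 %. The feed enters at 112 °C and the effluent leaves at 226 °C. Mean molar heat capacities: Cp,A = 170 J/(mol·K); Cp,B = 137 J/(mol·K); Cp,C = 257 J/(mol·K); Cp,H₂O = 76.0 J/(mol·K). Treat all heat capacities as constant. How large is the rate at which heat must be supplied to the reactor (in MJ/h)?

Q_in = 1120 MJ/h

Extent of reaction ξ = 0.444 × 10.1 = 4.4844 mol/s
Reaction term: ξ·ΔH°_rxn = 4.4844 × -14.8 = -66.369 kJ/s
Sensible, feed 112→25 °C: -269.76 kJ/s
Outlet flows (mol/s): A 5.6156, B 5.6156, C 4.4844, H₂O 4.4844
Sensible, products 25→226 °C: 646.68 kJ/s
Q = ΔH = 310.55 kJ/s = 310.55 kW
Heat supplied = 1118 MJ/h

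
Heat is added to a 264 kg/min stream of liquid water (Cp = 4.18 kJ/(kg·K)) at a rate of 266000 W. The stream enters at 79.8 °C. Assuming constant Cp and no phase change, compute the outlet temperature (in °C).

T_out = 94.3 °C

Q = 266000 W = 15960 kJ/min
ΔT = Q/(ṁ·Cp) = 15960/(264×4.18) = 14.463 K
T_out = 79.8 + 14.463 = 94.263 °C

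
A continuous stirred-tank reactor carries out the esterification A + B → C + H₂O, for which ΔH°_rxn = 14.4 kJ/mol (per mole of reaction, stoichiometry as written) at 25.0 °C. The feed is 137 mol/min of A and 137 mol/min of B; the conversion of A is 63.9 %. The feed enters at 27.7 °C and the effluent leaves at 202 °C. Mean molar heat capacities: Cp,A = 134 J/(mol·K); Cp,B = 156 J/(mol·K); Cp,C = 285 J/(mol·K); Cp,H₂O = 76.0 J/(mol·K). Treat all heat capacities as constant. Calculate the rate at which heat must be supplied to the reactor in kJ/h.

Extent of reaction ξ = 0.639 × 137 = 87.543 mol/min
Reaction term: ξ·ΔH°_rxn = 87.543 × 14.4 = 1260.6 kJ/min
Sensible, feed 27.7→25 °C: -107.27 kJ/min
Outlet flows (mol/min): A 49.457, B 49.457, C 87.543, H₂O 87.543
Sensible, products 25→202 °C: 8132.4 kJ/min
Q = ΔH = 9285.7 kJ/min = 154.76 kW
Heat supplied = 557140 kJ/h

Q_in = 557000 kJ/h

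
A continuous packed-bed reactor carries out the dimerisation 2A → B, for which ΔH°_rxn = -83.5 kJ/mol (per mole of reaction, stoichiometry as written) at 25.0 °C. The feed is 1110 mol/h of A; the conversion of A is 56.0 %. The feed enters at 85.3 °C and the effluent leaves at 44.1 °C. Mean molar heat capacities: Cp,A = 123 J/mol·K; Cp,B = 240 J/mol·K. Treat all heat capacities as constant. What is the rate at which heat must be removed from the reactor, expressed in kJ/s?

Extent of reaction ξ = 0.560 × 1110 / 2 = 310.8 mol/h
Reaction term: ξ·ΔH°_rxn = 310.8 × -83.5 = -25952 kJ/h
Sensible, feed 85.3→25 °C: -8232.8 kJ/h
Outlet flows (mol/h): A 488.4, B 310.8
Sensible, products 25→44.1 °C: 2572.1 kJ/h
Q = ΔH = -31612 kJ/h = -8.7812 kW
Heat removed = 8.7812 kJ/s

Q_out = 8.78 kJ/s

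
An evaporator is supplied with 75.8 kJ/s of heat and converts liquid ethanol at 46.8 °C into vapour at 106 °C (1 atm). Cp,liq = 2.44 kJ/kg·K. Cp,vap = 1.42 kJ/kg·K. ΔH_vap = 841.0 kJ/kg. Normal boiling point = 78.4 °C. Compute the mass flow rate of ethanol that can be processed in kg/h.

Δh = 2.44×(78.4−46.8) + 841.0 + 1.42×(106−78.4) = 957.3 kJ/kg
Q = 75.8 kJ/s = 75.8 kJ/s = 272880 kJ/h
ṁ = Q/Δh = 272880 / 957.3 = 285.05 kg/h

ṁ = 285 kg/h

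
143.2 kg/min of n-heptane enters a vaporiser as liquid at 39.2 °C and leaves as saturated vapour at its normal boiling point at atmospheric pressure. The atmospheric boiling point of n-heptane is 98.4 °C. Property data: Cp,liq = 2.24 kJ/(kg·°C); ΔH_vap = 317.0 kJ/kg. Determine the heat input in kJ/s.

Q = 1070 kJ/s

liquid 39.2→98.4 °C: 132.61 kJ/kg
vaporisation at 98.4 °C: 317 kJ/kg
Δh = 132.61 + 317 = 449.61 kJ/kg
Q = ṁ·Δh = 143.2 kg/min × 449.61 kJ/kg = 64384 kJ/min
|Q| = 1073.1 kW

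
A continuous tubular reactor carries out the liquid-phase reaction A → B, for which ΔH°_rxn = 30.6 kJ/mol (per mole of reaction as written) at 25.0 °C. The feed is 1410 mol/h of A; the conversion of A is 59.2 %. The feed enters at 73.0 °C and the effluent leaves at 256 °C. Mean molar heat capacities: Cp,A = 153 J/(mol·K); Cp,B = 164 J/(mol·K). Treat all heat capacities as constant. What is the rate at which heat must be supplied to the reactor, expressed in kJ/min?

Extent of reaction ξ = 0.592 × 1410 = 834.72 mol/h
Reaction term: ξ·ΔH°_rxn = 834.72 × 30.6 = 25542 kJ/h
Sensible, feed 73.0→25 °C: -10355 kJ/h
Outlet flows (mol/h): A 575.28, B 834.72
Sensible, products 25→256 °C: 51955 kJ/h
Q = ΔH = 67142 kJ/h = 18.651 kW
Heat supplied = 1119 kJ/min

Q_in = 1120 kJ/min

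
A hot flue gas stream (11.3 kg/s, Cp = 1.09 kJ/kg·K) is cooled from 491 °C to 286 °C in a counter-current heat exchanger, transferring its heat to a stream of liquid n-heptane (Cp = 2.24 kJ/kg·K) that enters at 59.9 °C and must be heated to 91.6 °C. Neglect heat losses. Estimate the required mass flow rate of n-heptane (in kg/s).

Heat released by hot stream: Q = 11.3 × 1.09 × (491 − 286) = 2525 kJ/s
Energy balance on cold side (adiabatic exchanger): Q = ṁ_c·Cp_c·(T_c,out − T_c,in)
ṁ_c = 2525 / [2.24 × (91.6 − 59.9)] = 35.559 kg/s

ṁ_c = 35.6 kg/s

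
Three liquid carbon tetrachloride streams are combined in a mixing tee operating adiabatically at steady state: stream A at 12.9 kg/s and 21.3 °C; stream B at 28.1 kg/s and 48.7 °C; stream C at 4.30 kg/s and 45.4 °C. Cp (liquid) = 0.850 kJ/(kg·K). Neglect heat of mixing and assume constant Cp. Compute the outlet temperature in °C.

No heat crosses the boundary, so H_out = H_in.
Σ ṁᵢCp,ᵢTᵢ = 12.9×0.850×21.3 + 28.1×0.850×48.7 + 4.30×0.850×45.4 = 1562.7
Σ ṁᵢCp,ᵢ = 12.9×0.850 + 28.1×0.850 + 4.30×0.850 = 38.505
T_out = 1562.7 / 38.505 = 40.584 °C

T_out = 40.6 °C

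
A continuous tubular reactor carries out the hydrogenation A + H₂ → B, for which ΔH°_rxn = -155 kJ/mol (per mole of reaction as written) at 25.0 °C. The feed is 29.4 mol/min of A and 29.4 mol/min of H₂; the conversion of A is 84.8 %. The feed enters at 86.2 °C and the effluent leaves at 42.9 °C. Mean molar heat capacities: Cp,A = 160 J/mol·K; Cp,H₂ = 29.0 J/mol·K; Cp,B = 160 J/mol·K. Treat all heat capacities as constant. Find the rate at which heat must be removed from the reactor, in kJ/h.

Q_out = 247000 kJ/h

Extent of reaction ξ = 0.848 × 29.4 = 24.931 mol/min
Reaction term: ξ·ΔH°_rxn = 24.931 × -155 = -3864.3 kJ/min
Sensible, feed 86.2→25 °C: -340.06 kJ/min
Outlet flows (mol/min): A 4.4688, H₂ 4.4688, B 24.931
Sensible, products 25→42.9 °C: 86.521 kJ/min
Q = ΔH = -4117.9 kJ/min = -68.631 kW
Heat removed = 247070 kJ/h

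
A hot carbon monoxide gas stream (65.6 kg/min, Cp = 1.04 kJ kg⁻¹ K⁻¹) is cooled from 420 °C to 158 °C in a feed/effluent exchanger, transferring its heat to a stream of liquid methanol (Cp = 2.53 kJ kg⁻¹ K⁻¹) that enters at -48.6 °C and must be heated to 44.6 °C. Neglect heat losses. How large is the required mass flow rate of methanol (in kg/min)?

Heat released by hot stream: Q = 65.6 × 1.04 × (420 − 158) = 17875 kJ/min
Energy balance on cold side (adiabatic exchanger): Q = ṁ_c·Cp_c·(T_c,out − T_c,in)
ṁ_c = 17875 / [2.53 × (44.6 − -48.6)] = 75.806 kg/min

ṁ_c = 75.8 kg/min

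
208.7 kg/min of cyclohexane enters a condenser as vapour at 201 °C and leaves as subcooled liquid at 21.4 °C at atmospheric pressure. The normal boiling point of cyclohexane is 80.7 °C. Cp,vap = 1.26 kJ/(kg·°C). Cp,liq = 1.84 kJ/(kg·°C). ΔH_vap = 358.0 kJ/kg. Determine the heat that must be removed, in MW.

vapour 201→80.7 °C: -151.58 kJ/kg
condensation at 80.7 °C: -358 kJ/kg
liquid 80.7→21.4 °C: -109.11 kJ/kg
Δh = -151.58 + -358 + -109.11 = -618.69 kJ/kg
Q = ṁ·Δh = 208.7 kg/min × -618.69 kJ/kg = -129120 kJ/min
|Q| = 2152 kW = 2.152 MW

Q_c = 2.15 MW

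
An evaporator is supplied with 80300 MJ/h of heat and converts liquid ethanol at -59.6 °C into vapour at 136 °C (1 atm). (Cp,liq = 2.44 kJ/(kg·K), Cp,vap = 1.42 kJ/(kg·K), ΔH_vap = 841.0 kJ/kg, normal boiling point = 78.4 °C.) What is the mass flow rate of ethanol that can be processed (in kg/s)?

Δh = 2.44×(78.4−-59.6) + 841.0 + 1.42×(136−78.4) = 1259.5 kJ/kg
Q = 80300 MJ/h = 22306 kJ/s = 22306 kJ/s
ṁ = Q/Δh = 22306 / 1259.5 = 17.71 kg/s

ṁ = 17.7 kg/s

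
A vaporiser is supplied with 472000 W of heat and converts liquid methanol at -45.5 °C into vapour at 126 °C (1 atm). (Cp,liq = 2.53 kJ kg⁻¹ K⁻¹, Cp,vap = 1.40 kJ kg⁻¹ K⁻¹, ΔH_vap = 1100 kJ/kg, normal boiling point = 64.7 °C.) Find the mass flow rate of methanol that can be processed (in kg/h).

Δh = 2.53×(64.7−-45.5) + 1100 + 1.40×(126−64.7) = 1464.6 kJ/kg
Q = 472000 W = 472 kJ/s = 1.6992e+06 kJ/h
ṁ = Q/Δh = 1.6992e+06 / 1464.6 = 1160.2 kg/h

ṁ = 1160 kg/h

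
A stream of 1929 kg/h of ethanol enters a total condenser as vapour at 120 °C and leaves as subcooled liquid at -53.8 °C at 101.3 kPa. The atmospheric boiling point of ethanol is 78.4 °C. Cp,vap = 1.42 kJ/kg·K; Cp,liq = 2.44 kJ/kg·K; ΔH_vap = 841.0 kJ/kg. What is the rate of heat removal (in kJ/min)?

vapour 120→78.4 °C: -59.072 kJ/kg
condensation at 78.4 °C: -841 kJ/kg
liquid 78.4→-53.8 °C: -322.57 kJ/kg
Δh = -59.072 + -841 + -322.57 = -1222.6 kJ/kg
Q = ṁ·Δh = 1929 kg/h × -1222.6 kJ/kg = -2.3585e+06 kJ/h
|Q| = 655.13 kW = 39308 kJ/min

Q_c = 39300 kJ/min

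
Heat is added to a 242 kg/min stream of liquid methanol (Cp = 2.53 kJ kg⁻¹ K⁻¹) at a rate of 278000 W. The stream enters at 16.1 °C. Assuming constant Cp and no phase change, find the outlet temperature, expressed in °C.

Q = 278000 W = 16680 kJ/min
ΔT = Q/(ṁ·Cp) = 16680/(242×2.53) = 27.243 K
T_out = 16.1 + 27.243 = 43.343 °C

T_out = 43.3 °C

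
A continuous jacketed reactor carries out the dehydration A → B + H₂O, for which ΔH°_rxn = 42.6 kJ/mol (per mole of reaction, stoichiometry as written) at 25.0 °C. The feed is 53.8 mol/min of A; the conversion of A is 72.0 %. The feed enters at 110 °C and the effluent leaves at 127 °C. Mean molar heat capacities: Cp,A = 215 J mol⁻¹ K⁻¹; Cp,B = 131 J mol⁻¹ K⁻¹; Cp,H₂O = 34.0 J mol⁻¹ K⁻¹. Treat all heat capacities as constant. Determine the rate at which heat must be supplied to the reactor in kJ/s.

Extent of reaction ξ = 0.720 × 53.8 = 38.736 mol/min
Reaction term: ξ·ΔH°_rxn = 38.736 × 42.6 = 1650.2 kJ/min
Sensible, feed 110→25 °C: -983.2 kJ/min
Outlet flows (mol/min): A 15.064, B 38.736, H₂O 38.736
Sensible, products 25→127 °C: 982.28 kJ/min
Q = ΔH = 1649.2 kJ/min = 27.487 kW
Heat supplied = 27.487 kJ/s

Q_in = 27.5 kJ/s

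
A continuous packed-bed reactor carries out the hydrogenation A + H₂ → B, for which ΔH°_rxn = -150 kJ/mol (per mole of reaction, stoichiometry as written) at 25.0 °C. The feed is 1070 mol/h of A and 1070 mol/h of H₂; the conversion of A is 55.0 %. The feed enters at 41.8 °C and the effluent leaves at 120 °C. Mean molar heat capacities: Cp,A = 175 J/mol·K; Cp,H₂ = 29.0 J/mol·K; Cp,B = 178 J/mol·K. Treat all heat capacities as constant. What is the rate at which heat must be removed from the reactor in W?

Extent of reaction ξ = 0.550 × 1070 = 588.5 mol/h
Reaction term: ξ·ΔH°_rxn = 588.5 × -150 = -88275 kJ/h
Sensible, feed 41.8→25 °C: -3667.1 kJ/h
Outlet flows (mol/h): A 481.5, H₂ 481.5, B 588.5
Sensible, products 25→120 °C: 19283 kJ/h
Q = ΔH = -72659 kJ/h = -20.183 kW
Heat removed = 20183 W

Q_out = 20200 W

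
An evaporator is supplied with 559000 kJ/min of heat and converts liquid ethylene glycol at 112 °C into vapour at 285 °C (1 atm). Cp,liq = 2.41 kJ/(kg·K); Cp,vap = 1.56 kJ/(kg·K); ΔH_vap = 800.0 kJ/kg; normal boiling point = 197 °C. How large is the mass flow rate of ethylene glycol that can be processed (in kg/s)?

ṁ = 8.16 kg/s

Δh = 2.41×(197−112) + 800.0 + 1.56×(285−197) = 1142.1 kJ/kg
Q = 559000 kJ/min = 9316.7 kJ/s = 9316.7 kJ/s
ṁ = Q/Δh = 9316.7 / 1142.1 = 8.1573 kg/s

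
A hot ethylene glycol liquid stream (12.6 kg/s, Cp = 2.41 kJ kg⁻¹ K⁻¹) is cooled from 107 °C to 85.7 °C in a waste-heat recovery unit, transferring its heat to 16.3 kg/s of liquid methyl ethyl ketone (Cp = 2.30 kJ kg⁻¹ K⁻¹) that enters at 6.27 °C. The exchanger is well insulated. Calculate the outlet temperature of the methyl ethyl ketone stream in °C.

T_c,out = 23.5 °C

Heat released by hot stream: Q = 12.6 × 2.41 × (107 − 85.7) = 646.8 kJ/s
Energy balance on cold side (adiabatic exchanger): Q = ṁ_c·Cp_c·(T_c,out − T_c,in)
T_c,out = 6.27 + 646.8/(16.3 × 2.30) = 23.522 °C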